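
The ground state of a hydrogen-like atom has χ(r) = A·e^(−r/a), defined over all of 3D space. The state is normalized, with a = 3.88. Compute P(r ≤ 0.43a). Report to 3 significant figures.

P = ∫ |χ|² 4πr² dr over r ≤ 0.43a.
A² is fixed by ∫₀^∞ 4πr²|χ|² dr = 1, i.e. A² = (π·a^3)^(−1).
In terms of u = r/a (A², 4π and the length scale all cancel between numerator and denominator), P = [∫_{0}^{0.43} u^2·e^(-2·u) du] / [∫_{0}^{∞} u^2·e^(-2·u) du].
Using ∫ u^2·e^(-2·u) du = -(2·u^2 + 2·u + 1)·e^(-2·u)/4, the numerator is ≈ 0.014108 and the denominator is 1/4.
This evaluates to P = 0.05643.

P ≈ 0.0564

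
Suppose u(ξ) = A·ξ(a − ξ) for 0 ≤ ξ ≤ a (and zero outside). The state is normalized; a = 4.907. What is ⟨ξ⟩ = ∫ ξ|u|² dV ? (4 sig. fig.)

⟨ξ⟩ ≈ 2.454

The expectation value is the |u|²-weighted average of ξ: ∫ ξ|u|² dξ.
Evaluating both integrals, ⟨ξ⟩ = a/2.
Putting a = 4.907 gives 2.4535.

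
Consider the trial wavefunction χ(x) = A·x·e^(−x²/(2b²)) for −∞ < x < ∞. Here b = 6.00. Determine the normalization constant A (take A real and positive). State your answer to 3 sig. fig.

A ≈ 0.0723

We need A² ∫|f|² dx = 1, taking the integral from −∞ to ∞.
With ∫_{−∞}^{∞} x^(2m) e^(−αx²) dx = (2m−1)!!·√π / (2^m α^(m+1/2)), ∫|χ|² dx = A²·(√(π)·b^3/2).
Setting this equal to 1 gives A² = 1/(√(π)·b^3/2).
Plugging in b = 6.00 yields A = 0.07228.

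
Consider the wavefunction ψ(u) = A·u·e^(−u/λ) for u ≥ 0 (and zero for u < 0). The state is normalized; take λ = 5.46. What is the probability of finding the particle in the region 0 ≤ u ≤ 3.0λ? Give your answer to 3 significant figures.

|ψ|² is the probability density, so P = ∫_{0}^{3.0λ} |ψ|² du.
With A² fixed by ∫|ψ|² = 1, i.e. A² = (λ^3/4)^(−1), substitute and integrate.
Substituting t = u/λ, A² and the length scale cancel in the ratio: P = ∫_{0}^{3.0} t^2·e^(-2·t) dt / ∫_{0}^{∞} t^2·e^(-2·t) dt.
Using ∫ t^2·e^(-2·t) dt = -(2·t^2 + 2·t + 1)·e^(-2·t)/4, the numerator is 1/4 - 25·e^(-6)/4 and the denominator is 1/4.
Evaluating gives P = 0.9380.

P ≈ 0.938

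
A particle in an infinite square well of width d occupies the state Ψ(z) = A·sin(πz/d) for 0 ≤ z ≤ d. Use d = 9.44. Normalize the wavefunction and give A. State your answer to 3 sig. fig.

A ≈ 0.460

Normalization requires ∫|Ψ|² dz = 1, integrated from 0 to d.
Carrying out the integral gives A² · d/2.
With d = 9.44: A² = 0.2119 and A = 0.4603.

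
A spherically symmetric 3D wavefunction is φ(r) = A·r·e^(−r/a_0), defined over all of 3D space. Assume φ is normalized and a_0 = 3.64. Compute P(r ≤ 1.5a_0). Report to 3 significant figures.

With dV = 4πr²dr, the probability is ∫|φ|² dV over r ≤ 1.5a_0.
A² is fixed by ∫₀^∞ 4πr²|φ|² dr = 1, i.e. A² = (3·π·a_0^5)^(−1).
In terms of u = r/a_0 (A², 4π and the length scale all cancel between numerator and denominator), P = [∫_{0}^{1.5} u^4·e^(-2·u) du] / [∫_{0}^{∞} u^4·e^(-2·u) du].
Using ∫ u^4·e^(-2·u) du = -(u^4/2 + u^3 + 3·u^2/2 + 3·u/2 + 3/4)·e^(-2·u), the numerator is 3/4 - 393·e^(-3)/32 and the denominator is 3/4.
Taking the ratio yields P = 0.1847.

P ≈ 0.185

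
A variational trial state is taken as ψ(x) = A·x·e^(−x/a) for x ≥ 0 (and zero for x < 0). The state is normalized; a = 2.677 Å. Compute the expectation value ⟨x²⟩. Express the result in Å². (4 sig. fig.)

⟨x^2⟩ ≈ 21.50 Å^2

⟨x²⟩ = ∫ x^2 |ψ|² dx over the full domain.
The ratio of the moment integral to the normalization integral gives ⟨x²⟩ = 3·a^2.
With a = 2.677, ⟨x^2⟩ = 21.499.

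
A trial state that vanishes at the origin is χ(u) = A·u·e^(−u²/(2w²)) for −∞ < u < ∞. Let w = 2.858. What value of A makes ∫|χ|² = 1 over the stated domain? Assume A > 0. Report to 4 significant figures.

We need A² ∫|f|² du = 1, taking the integral from −∞ to ∞.
∫|χ|² du = A²·(√(π)·w^3/2).
Setting this equal to 1 gives A² = 1/(√(π)·w^3/2).
Plugging in w = 2.858 yields A = 0.21985.

A ≈ 0.2199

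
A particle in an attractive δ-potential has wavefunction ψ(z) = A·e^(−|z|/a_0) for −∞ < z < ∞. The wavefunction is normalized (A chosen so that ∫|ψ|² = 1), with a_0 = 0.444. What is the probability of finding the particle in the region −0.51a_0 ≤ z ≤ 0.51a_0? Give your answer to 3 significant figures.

P ≈ 0.639

The probability is P = ∫ |ψ|² dz over [−0.51a_0, 0.51a_0].
The normalization integral ∫|ψ|²dz over the whole domain equals a_0·A², and A² cancels in the ratio.
By symmetry take twice the z ≥ 0 contribution in numerator and denominator; the 2's cancel. In terms of u = z/a_0 (A² and the length scale cancel between numerator and denominator), P = [∫_{0}^{0.51} e^(-2·u) du] / [∫_{0}^{∞} e^(-2·u) du].
An antiderivative of e^(-2·u) is -e^(-2·u)/2; evaluating from 0 to 0.51 gives 1/2 - e^(-51/50)/2, while the full integral is 1/2.
Taking the ratio, P = 0.6394.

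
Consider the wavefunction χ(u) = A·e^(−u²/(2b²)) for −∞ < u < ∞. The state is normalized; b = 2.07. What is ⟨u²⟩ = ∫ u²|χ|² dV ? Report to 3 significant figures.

⟨u^2⟩ ≈ 2.14

By definition ⟨u²⟩ = ∫ u^2 |χ(u)|² du.
Using the Gaussian integral ∫_{−∞}^{∞} e^(−αu²) du = √(π/α), since the A² factors cancel between numerator and denominator, ⟨u²⟩ = b^2/2.
With b = 2.07, ⟨u^2⟩ = 2.142.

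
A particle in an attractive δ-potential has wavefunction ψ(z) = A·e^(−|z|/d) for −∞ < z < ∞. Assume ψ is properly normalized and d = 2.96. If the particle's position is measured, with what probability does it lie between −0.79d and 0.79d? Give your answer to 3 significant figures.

P = ∫_{−0.79d}^{0.79d} |ψ(z)|² dz.
The normalization integral ∫|ψ|²dz over the whole domain equals d·A², and A² cancels in the ratio.
Both integrals are even about z = 0, so only the z ≥ 0 halves are needed (the factors of 2 cancel). Let u = z/d; then A² and the length scale cancel, so P = ∫_{0}^{0.79} e^(-2·u) du ÷ ∫_{0}^{∞} e^(-2·u) du.
Using ∫ e^(-2·u) du = -e^(-2·u)/2, the numerator is 1/2 - e^(-79/50)/2 and the denominator is 1/2.
The result is P = 0.7940.

P ≈ 0.794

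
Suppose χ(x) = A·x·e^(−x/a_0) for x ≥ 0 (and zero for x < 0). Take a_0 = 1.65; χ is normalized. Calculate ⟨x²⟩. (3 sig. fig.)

By definition ⟨x²⟩ = ∫ x^2 |χ(x)|² dx.
Using ∫₀^∞ xⁿ e^(−αx) dx = n!/αⁿ⁺¹, evaluating both integrals, ⟨x²⟩ = 3·a_0^2.
Putting a_0 = 1.65 gives 8.168.

⟨x^2⟩ ≈ 8.17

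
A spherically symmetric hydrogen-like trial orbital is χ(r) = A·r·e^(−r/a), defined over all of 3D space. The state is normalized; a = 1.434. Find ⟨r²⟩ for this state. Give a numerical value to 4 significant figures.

⟨r^2⟩ ≈ 15.42

The expectation value is the |χ|²-weighted average of r^2: ∫ r^2|χ|² 4πr² dr.
Recall ∫₀^∞ r^m e^(−r/β) dr = m!·β^(m+1), evaluating both integrals, ⟨r²⟩ = 15·a^2/2.
With a = 1.434, ⟨r^2⟩ = 15.423.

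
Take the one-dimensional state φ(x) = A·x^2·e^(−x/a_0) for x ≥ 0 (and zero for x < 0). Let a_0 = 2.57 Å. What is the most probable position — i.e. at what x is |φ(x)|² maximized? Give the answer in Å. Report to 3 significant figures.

The maximum of |φ(x)|² occurs where its derivative vanishes.
Solving yields x = 2·a_0.
With a_0 = 2.57, the most probable position is 5.140 Å.

x ≈ 5.14 Å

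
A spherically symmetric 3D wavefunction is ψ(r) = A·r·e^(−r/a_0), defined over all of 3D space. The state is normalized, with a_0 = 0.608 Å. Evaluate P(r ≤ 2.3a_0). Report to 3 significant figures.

P ≈ 0.487

With dV = 4πr²dr, the probability is ∫|ψ|² dV over r ≤ 2.3a_0.
Normalization gives A² = 1/(3·π·a_0^5).
Let u = r/a_0; then A², 4π and the length scale all cancel, so P = ∫_{0}^{2.3} u^4·e^(-2·u) du ÷ ∫_{0}^{∞} u^4·e^(-2·u) du.
An antiderivative of u^4·e^(-2·u) is -(u^4/2 + u^3 + 3·u^2/2 + 3·u/2 + 3/4)·e^(-2·u); evaluating from 0 to 2.3 gives ≈ 0.36507, while the full integral is 3/4.
This evaluates to P = 0.4868.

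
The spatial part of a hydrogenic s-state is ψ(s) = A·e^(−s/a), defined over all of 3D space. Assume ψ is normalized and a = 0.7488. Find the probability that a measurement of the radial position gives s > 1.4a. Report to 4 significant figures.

P = ∫ |ψ|² 4πs² ds over s > 1.4a.
The full normalization integral is A²·[π·a^3] = 1, fixing A².
In terms of u = s/a (A², 4π and the length scale all cancel between numerator and denominator), P = [∫_{1.4}^{∞} u^2·e^(-2·u) du] / [∫_{0}^{∞} u^2·e^(-2·u) du].
With ∫ u^2·e^(-2·u) du = -(2·u^2 + 2·u + 1)·e^(-2·u)/4 + C, the region integral is 193·e^(-14/5)/100 and the full one is 1/4.
This evaluates to P = 0.46945.

P ≈ 0.4695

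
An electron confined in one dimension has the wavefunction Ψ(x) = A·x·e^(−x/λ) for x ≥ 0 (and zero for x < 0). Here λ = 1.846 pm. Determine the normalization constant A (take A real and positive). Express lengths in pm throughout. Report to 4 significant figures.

A ≈ 0.7974 pm^(-3/2)

Require ∫ |Ψ|² dx = 1 over the whole domain.
With ∫₀^∞ x^2 e^(−αx) dx = 2!/α^3, ∫|Ψ|² dx = A²·(λ^3/4).
So A² = (λ^3/4)^(−1).
With λ = 1.846: A² = 0.63586 and A = 0.79741.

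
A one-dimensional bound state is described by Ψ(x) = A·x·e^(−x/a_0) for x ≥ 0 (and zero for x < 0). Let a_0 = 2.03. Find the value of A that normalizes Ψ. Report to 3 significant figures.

A ≈ 0.691

The normalization condition is ∫|Ψ|² dx = 1 from 0 to ∞.
Recall ∫₀^∞ x^m e^(−x/β) dx = m!·β^(m+1), with Ψ = A·x·e^(−x/a_0), the integral evaluates to A²·[a_0^3/4].
Setting this equal to 1 gives A² = 1/(a_0^3/4).
Plugging in a_0 = 2.03 yields A = 0.6915.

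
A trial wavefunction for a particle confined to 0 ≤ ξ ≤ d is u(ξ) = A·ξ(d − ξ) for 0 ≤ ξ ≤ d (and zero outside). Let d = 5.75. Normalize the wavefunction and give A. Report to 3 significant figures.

A ≈ 0.0691

Require ∫ |u|² dξ = 1 over the whole domain.
Expanding the polynomial and integrating term by term, ∫|u|² dξ = A²·(d^5/30).
Setting this equal to 1 gives A² = 1/(d^5/30).
Substituting d = 5.75 gives A² = 0.004773, so A = 0.06909.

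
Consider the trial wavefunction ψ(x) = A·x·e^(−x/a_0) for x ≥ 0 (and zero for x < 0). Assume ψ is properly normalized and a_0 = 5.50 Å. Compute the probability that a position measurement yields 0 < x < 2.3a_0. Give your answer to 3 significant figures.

P ≈ 0.837

The probability is P = ∫ |ψ|² dx over [0, 2.3a_0].
Since A² = 1/(a_0^3/4), this is the region integral divided by the full normalization integral.
Let u = x/a_0; then A² and the length scale cancel, so P = ∫_{0}^{2.3} u^2·e^(-2·u) du ÷ ∫_{0}^{∞} u^2·e^(-2·u) du.
An antiderivative of u^2·e^(-2·u) is -(2·u^2 + 2·u + 1)·e^(-2·u)/4; evaluating from 0 to 2.3 gives 1/4 - 809·e^(-23/5)/200, while the full integral is 1/4.
The result is P = 0.8374.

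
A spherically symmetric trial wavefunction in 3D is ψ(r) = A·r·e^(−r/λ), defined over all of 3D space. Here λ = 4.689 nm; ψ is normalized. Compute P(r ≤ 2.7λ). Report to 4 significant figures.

P = ∫ |ψ|² 4πr² dr over r ≤ 2.7λ.
The full normalization integral is A²·[3·π·λ^5] = 1, fixing A².
Substituting u = r/λ, A², 4π and the length scale all cancel in the ratio: P = ∫_{0}^{2.7} u^4·e^(-2·u) du / ∫_{0}^{∞} u^4·e^(-2·u) du.
An antiderivative of u^4·e^(-2·u) is -(u^4/2 + u^3 + 3·u^2/2 + 3·u/2 + 3/4)·e^(-2·u); evaluating from 0 to 2.7 gives ≈ 0.470017, while the full integral is 3/4.
The region integral divided by the full integral gives P = 0.62669.

P ≈ 0.6267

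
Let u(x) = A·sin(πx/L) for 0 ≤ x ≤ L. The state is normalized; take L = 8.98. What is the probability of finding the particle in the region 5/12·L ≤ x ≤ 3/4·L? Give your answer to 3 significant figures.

P ≈ 0.572

P = ∫_{5/12·L}^{3/4·L} |u(x)|² dx.
Since A² = 1/(L/2), this is the region integral divided by the full normalization integral.
Substituting t = x/L, A² and the length scale cancel in the ratio: P = ∫_{5/12}^{3/4} sin(π·t)^2 dt / ∫_{0}^{1} sin(π·t)^2 dt.
An antiderivative of sin(π·t)^2 is t/2 - sin(2·π·t)/(4·π); evaluating from 5/12 to 3/4 gives 3/(8·π) + 1/6, while the full integral is 1/2.
This works out to P = (9 + 4·π)/(12·π).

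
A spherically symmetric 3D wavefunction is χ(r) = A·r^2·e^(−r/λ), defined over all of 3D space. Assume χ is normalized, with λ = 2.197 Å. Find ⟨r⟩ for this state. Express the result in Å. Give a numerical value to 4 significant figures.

The expectation value is the |χ|²-weighted average of r: ∫ r|χ|² 4πr² dr.
Using ∫₀^∞ rⁿ e^(−αr) dr = n!/αⁿ⁺¹, since the A² factors cancel between numerator and denominator, ⟨r⟩ = 7·λ/2.
Putting λ = 2.197 gives 7.6895.

⟨r⟩ ≈ 7.690 Å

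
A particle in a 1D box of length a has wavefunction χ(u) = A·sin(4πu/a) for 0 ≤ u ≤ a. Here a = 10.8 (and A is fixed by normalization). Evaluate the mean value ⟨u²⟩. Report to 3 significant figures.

By definition ⟨u²⟩ = ∫ u^2 |χ(u)|² du.
Evaluating both integrals, ⟨u²⟩ = -a^2/(32·π^2) + a^2/3.
Putting a = 10.8 gives 38.51.

⟨u^2⟩ ≈ 38.5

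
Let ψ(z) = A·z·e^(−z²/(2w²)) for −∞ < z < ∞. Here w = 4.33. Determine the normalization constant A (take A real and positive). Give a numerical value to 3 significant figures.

We need A² ∫|f|² dz = 1, taking the integral from −∞ to ∞.
Differentiating ∫e^(−αz²) dz = √(π/α) under α to get the higher moments, with ψ = A·z·e^(−z²/(2w²)), the integral evaluates to A²·[√(π)·w^3/2].
Setting this equal to 1 gives A² = 1/(√(π)·w^3/2).
Substituting w = 4.33 gives A² = 0.01390, so A = 0.1179.

A ≈ 0.118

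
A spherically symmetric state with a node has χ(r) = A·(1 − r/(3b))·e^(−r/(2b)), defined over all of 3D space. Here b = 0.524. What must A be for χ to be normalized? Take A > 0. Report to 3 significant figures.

A ≈ 0.911

Require ∫ |χ|² 4πr² dr = 1 over the whole domain.
The integral (without the A² prefactor) comes out to 8·π·b^3/3.
So A² = (8·π·b^3/3)^(−1).
Plugging in b = 0.524 yields A = 0.9108.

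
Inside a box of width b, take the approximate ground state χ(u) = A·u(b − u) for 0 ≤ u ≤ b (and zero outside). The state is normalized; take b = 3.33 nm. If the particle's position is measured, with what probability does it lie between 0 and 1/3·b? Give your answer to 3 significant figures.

|χ|² is the probability density, so P = ∫_{0}^{1/3·b} |χ|² du.
The normalization integral ∫|χ|²du over the whole domain equals b^5/30·A², and A² cancels in the ratio.
Let t = u/b; then A² and the length scale cancel, so P = ∫_{0}^{1/3} t^2·(1 - t)^2 dt ÷ ∫_{0}^{1} t^2·(1 - t)^2 dt.
With ∫ t^2·(1 - t)^2 dt = t^3·(6·t^2 - 15·t + 10)/30 + C, the region integral is 17/2430 and the full one is 1/30.
This works out to P = 17/81.

P ≈ 0.210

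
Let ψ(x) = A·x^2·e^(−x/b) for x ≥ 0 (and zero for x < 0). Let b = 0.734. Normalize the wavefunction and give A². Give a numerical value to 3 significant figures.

We need A² ∫|f|² dx = 1, taking the integral from 0 to ∞.
Carrying out the integral gives A² · 3·b^5/4.
So A² = (3·b^5/4)^(−1).
With b = 0.734: A² = 6.258 and A = 2.502.

A^2 ≈ 6.26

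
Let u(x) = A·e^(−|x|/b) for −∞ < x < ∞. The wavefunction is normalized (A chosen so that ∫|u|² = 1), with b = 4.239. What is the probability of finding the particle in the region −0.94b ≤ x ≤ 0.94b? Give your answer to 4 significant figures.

P ≈ 0.8474

The probability is P = ∫ |u|² dx over [−0.94b, 0.94b].
With A² fixed by ∫|u|² = 1, i.e. A² = (b)^(−1), substitute and integrate.
Both integrals are even about x = 0, so only the x ≥ 0 halves are needed (the factors of 2 cancel). Let t = x/b; then A² and the length scale cancel, so P = ∫_{0}^{0.94} e^(-2·t) dt ÷ ∫_{0}^{∞} e^(-2·t) dt.
Using ∫ e^(-2·t) dt = -e^(-2·t)/2, the numerator is 1/2 - e^(-47/25)/2 and the denominator is 1/2.
Evaluating gives P = 0.84741.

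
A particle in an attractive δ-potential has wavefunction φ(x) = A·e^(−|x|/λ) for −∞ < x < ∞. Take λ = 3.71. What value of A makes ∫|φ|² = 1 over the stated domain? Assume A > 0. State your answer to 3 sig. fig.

The normalization condition is ∫|φ|² dx = 1 from −∞ to ∞.
Carrying out the integral gives A² · λ.
Plugging in λ = 3.71 yields A = 0.5192.

A ≈ 0.519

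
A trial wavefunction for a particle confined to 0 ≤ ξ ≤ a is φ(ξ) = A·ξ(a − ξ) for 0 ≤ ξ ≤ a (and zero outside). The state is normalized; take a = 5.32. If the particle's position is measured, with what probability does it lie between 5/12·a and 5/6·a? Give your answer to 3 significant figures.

|φ|² is the probability density, so P = ∫_{5/12·a}^{5/6·a} |φ|² dξ.
The normalization integral ∫|φ|²dξ over the whole domain equals a^5/30·A², and A² cancels in the ratio.
Let u = ξ/a; then A² and the length scale cancel, so P = ∫_{5/12}^{5/6} u^2·(1 - u)^2 du ÷ ∫_{0}^{1} u^2·(1 - u)^2 du.
With ∫ u^2·(1 - u)^2 du = u^3·(6·u^2 - 15·u + 10)/30 + C, the region integral is ≈ 0.020596 and the full one is 1/30.
This works out to P = 0.6179.

P ≈ 0.618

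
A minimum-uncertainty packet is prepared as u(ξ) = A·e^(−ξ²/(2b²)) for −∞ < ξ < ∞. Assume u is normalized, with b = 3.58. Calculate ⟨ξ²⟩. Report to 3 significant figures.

⟨ξ²⟩ = ∫ ξ^2 |u|² dξ over the full domain.
Differentiating ∫e^(−αξ²) dξ = √(π/α) under α to get the higher moments, since the A² factors cancel between numerator and denominator, ⟨ξ²⟩ = b^2/2.
With b = 3.58, ⟨ξ^2⟩ = 6.408.

⟨ξ^2⟩ ≈ 6.41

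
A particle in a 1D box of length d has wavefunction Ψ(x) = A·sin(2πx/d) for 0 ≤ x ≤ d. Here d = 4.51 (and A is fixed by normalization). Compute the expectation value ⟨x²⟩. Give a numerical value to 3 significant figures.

⟨x^2⟩ ≈ 6.52

⟨x²⟩ = ∫ x^2 |Ψ|² dx over the full domain.
Using sin²θ = (1 − cos 2θ)/2, evaluating both integrals, ⟨x²⟩ = -d^2/(8·π^2) + d^2/3.
With d = 4.51, ⟨x^2⟩ = 6.522.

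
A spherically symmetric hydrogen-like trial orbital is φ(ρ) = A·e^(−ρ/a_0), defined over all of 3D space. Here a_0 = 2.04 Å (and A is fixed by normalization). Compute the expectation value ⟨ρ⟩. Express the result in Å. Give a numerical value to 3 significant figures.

⟨ρ⟩ = ∫ ρ |φ|² 4πρ² dρ over the full domain.
Using ∫₀^∞ ρⁿ e^(−αρ) dρ = n!/αⁿ⁺¹, evaluating both integrals, ⟨ρ⟩ = 3·a_0/2.
Putting a_0 = 2.04 gives 3.060.

⟨ρ⟩ ≈ 3.06 Å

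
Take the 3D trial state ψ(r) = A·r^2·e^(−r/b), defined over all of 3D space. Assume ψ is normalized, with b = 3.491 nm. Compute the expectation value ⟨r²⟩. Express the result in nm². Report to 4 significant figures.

The expectation value is the |ψ|²-weighted average of r^2: ∫ r^2|ψ|² 4πr² dr.
Evaluating both integrals, ⟨r²⟩ = 14·b^2.
Putting b = 3.491 gives 170.62.

⟨r^2⟩ ≈ 170.6 nm^2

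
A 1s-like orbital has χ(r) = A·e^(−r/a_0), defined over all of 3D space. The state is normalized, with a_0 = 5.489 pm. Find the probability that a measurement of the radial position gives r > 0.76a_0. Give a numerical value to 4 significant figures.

P ≈ 0.8038

Integrate the radial probability density 4πr²|χ|² over r > 0.76a_0.
A² is fixed by ∫₀^∞ 4πr²|χ|² dr = 1, i.e. A² = (π·a_0^3)^(−1).
Let u = r/a_0; then A², 4π and the length scale all cancel, so P = ∫_{0.76}^{∞} u^2·e^(-2·u) du ÷ ∫_{0}^{∞} u^2·e^(-2·u) du.
Using ∫ u^2·e^(-2·u) du = -(2·u^2 + 2·u + 1)·e^(-2·u)/4, the numerator is 2297·e^(-38/25)/2500 and the denominator is 1/4.
The region integral divided by the full integral gives P = 0.80381.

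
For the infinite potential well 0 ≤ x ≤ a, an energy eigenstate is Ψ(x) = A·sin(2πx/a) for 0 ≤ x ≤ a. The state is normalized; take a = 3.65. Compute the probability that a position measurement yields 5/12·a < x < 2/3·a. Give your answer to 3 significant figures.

P ≈ 0.112

|Ψ|² is the probability density, so P = ∫_{5/12·a}^{2/3·a} |Ψ|² dx.
The normalization integral ∫|Ψ|²dx over the whole domain equals a/2·A², and A² cancels in the ratio.
In terms of u = x/a (A² and the length scale cancel between numerator and denominator), P = [∫_{5/12}^{2/3} sin(2·π·u)^2 du] / [∫_{0}^{1} sin(2·π·u)^2 du].
With ∫ sin(2·π·u)^2 du = u/2 - sin(4·π·u)/(8·π) + C, the region integral is -√(3)/(8·π) + 1/8 and the full one is 1/2.
Taking the ratio, P = (π - √(3))/(4·π).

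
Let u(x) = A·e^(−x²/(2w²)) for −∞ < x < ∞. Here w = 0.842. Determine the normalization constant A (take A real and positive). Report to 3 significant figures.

A ≈ 0.819

The normalization condition is ∫|u|² dx = 1 from −∞ to ∞.
Differentiating ∫e^(−αx²) dx = √(π/α) under α to get the higher moments, carrying out the integral gives A² · √(π)·w.
Substituting w = 0.842 gives A² = 0.6701, so A = 0.8186.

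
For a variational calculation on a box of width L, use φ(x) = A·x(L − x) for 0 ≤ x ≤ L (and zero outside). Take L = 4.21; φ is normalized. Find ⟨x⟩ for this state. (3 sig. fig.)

⟨x⟩ ≈ 2.11

⟨x⟩ = ∫ x |φ|² dx over the full domain.
Expanding the polynomial and integrating term by term, evaluating both integrals, ⟨x⟩ = L/2.
With L = 4.21, ⟨x⟩ = 2.105.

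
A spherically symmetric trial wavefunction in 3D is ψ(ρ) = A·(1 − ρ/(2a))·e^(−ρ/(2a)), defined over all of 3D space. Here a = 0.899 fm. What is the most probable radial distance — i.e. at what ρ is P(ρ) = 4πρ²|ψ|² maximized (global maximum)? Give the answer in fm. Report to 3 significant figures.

Differentiate P(ρ) = 4πρ²|ψ|² with respect to ρ and set to zero.
This gives ρ = a·(√(5) + 3).
With a = 0.899, the most probable radial distance is 4.707 fm.

ρ ≈ 4.71 fm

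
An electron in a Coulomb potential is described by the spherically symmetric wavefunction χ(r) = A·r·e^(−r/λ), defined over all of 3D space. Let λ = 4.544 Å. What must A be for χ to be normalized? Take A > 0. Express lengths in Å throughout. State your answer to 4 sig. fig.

Normalization requires ∫|χ|² 4πr² dr = 1, integrated from 0 to ∞.
The integral (without the A² prefactor) comes out to 3·π·λ^5.
With λ = 4.544: A² = 0.000054769 and A = 0.0074006.

A ≈ 0.007401 Å^(-5/2)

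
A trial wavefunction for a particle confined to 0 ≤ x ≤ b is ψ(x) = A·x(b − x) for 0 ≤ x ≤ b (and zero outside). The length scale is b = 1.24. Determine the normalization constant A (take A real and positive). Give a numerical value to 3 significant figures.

Require ∫ |ψ|² dx = 1 over the whole domain.
Expanding the polynomial and integrating term by term, carrying out the integral gives A² · b^5/30.
Plugging in b = 1.24 yields A = 3.199.

A ≈ 3.20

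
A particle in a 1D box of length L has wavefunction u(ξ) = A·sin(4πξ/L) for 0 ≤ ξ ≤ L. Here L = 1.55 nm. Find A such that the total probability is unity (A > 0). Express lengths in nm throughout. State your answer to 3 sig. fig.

A ≈ 1.14 nm^(-1/2)

Normalization requires ∫|u|² dξ = 1, integrated from 0 to L.
With ∫₀^L sin²(nπξ/L) dξ = L/2, with u = A·sin(4πξ/L), the integral evaluates to A²·[L/2].
Hence A² = 1/[L/2].
Plugging in L = 1.55 yields A = 1.136.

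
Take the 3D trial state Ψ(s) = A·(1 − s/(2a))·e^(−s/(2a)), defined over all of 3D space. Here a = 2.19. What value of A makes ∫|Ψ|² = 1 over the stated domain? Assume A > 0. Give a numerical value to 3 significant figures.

Require ∫ |Ψ|² 4πs² ds = 1 over the whole domain.
In 3D with spherical symmetry the volume element is 4πs² ds.
Carrying out the integral gives A² · 8·π·a^3.
Plugging in a = 2.19 yields A = 0.06155.

A ≈ 0.0615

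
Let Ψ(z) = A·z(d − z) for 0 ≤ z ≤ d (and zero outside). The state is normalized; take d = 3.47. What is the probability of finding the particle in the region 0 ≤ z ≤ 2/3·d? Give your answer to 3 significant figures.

P ≈ 0.790

The probability is P = ∫ |Ψ|² dz over [0, 2/3·d].
Since A² = 1/(d^5/30), this is the region integral divided by the full normalization integral.
Substituting u = z/d, A² and the length scale cancel in the ratio: P = ∫_{0}^{2/3} u^2·(1 - u)^2 du / ∫_{0}^{1} u^2·(1 - u)^2 du.
Using ∫ u^2·(1 - u)^2 du = u^3·(6·u^2 - 15·u + 10)/30, the numerator is 32/1215 and the denominator is 1/30.
Taking the ratio, P = 64/81.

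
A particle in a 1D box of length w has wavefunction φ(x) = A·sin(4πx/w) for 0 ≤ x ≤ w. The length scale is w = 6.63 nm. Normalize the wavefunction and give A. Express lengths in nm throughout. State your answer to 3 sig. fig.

We need A² ∫|f|² dx = 1, taking the integral from 0 to w.
Using sin²θ = (1 − cos 2θ)/2, ∫|φ|² dx = A²·(w/2).
Plugging in w = 6.63 yields A = 0.5492.

A ≈ 0.549 nm^(-1/2)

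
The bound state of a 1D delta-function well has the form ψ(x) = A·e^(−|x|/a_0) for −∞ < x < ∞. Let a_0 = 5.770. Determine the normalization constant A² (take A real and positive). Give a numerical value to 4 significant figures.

Normalization requires ∫|ψ|² dx = 1, integrated from −∞ to ∞.
Using ∫₀^∞ xⁿ e^(−αx) dx = n!/αⁿ⁺¹, carrying out the integral gives A² · a_0.
So A² = (a_0)^(−1).
Plugging in a_0 = 5.770 yields A = 0.41631.

A^2 ≈ 0.1733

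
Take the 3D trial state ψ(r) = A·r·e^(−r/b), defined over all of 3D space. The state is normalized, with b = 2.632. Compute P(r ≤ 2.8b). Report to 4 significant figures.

Integrate the radial probability density 4πr²|ψ|² over r ≤ 2.8b.
A² is fixed by ∫₀^∞ 4πr²|ψ|² dr = 1, i.e. A² = (3·π·b^5)^(−1).
Let u = r/b; then A², 4π and the length scale all cancel, so P = ∫_{0}^{2.8} u^4·e^(-2·u) du ÷ ∫_{0}^{∞} u^4·e^(-2·u) du.
Using ∫ u^4·e^(-2·u) du = -(u^4/2 + u^3 + 3·u^2/2 + 3·u/2 + 3/4)·e^(-2·u), the numerator is ≈ 0.493387 and the denominator is 3/4.
Taking the ratio yields P = 0.65785.

P ≈ 0.6578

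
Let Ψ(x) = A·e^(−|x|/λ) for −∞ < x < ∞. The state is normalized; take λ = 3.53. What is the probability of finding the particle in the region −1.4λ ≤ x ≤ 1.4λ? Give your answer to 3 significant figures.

P ≈ 0.939

P = ∫_{−1.4λ}^{1.4λ} |Ψ(x)|² dx.
The normalization integral ∫|Ψ|²dx over the whole domain equals λ·A², and A² cancels in the ratio.
By symmetry take twice the x ≥ 0 contribution in numerator and denominator; the 2's cancel. Substituting u = x/λ, A² and the length scale cancel in the ratio: P = ∫_{0}^{1.4} e^(-2·u) du / ∫_{0}^{∞} e^(-2·u) du.
Using ∫ e^(-2·u) du = -e^(-2·u)/2, the numerator is 1/2 - e^(-14/5)/2 and the denominator is 1/2.
The result is P = 0.9392.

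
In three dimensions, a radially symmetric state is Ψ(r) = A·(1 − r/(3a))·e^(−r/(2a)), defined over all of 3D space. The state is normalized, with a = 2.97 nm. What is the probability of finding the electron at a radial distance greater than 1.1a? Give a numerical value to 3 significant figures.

P = ∫ |Ψ|² 4πr² dr over r > 1.1a.
A² is fixed by ∫₀^∞ 4πr²|Ψ|² dr = 1, i.e. A² = (8·π·a^3/3)^(−1).
Let u = r/a; then A², 4π and the length scale all cancel, so P = ∫_{1.1}^{∞} u^2·(1 - u/3)^2·e^(-u) du ÷ ∫_{0}^{∞} u^2·(1 - u/3)^2·e^(-u) du.
An antiderivative of u^2·(1 - u/3)^2·e^(-u) is (-u^4 + 2·u^3 - 3·u^2 - 6·u - 6)·e^(-u)/9; evaluating from 1.1 to ∞ gives ≈ 0.55597, while the full integral is 2/3.
Taking the ratio yields P = 0.8340.

P ≈ 0.834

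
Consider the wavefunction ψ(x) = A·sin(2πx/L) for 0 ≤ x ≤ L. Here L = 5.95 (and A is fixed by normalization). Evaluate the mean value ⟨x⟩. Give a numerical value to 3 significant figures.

⟨x⟩ = ∫ x |ψ|² dx over the full domain.
Using sin²θ = (1 − cos 2θ)/2, the ratio of the moment integral to the normalization integral gives ⟨x⟩ = L/2.
With L = 5.95, ⟨x⟩ = 2.975.

⟨x⟩ ≈ 2.98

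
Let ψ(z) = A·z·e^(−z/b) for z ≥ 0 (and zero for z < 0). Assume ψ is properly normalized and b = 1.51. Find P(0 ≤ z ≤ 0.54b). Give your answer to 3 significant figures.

P ≈ 0.0956

P = ∫_{0}^{0.54b} |ψ(z)|² dz.
The normalization integral ∫|ψ|²dz over the whole domain equals b^3/4·A², and A² cancels in the ratio.
In terms of u = z/b (A² and the length scale cancel between numerator and denominator), P = [∫_{0}^{0.54} u^2·e^(-2·u) du] / [∫_{0}^{∞} u^2·e^(-2·u) du].
Using ∫ u^2·e^(-2·u) du = -(2·u^2 + 2·u + 1)·e^(-2·u)/4, the numerator is 1/4 - 3329·e^(-27/25)/5000 and the denominator is 1/4.
The result is P = 0.09559.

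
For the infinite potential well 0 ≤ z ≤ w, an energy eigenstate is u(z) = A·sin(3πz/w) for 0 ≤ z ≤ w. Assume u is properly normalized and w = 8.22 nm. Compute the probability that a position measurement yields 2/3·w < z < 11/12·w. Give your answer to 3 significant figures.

P ≈ 0.303

The probability is P = ∫ |u|² dz over [2/3·w, 11/12·w].
With A² fixed by ∫|u|² = 1, i.e. A² = (w/2)^(−1), substitute and integrate.
In terms of t = z/w (A² and the length scale cancel between numerator and denominator), P = [∫_{2/3}^{11/12} sin(3·π·t)^2 dt] / [∫_{0}^{1} sin(3·π·t)^2 dt].
Using ∫ sin(3·π·t)^2 dt = t/2 - sin(6·π·t)/(12·π), the numerator is 1/(12·π) + 1/8 and the denominator is 1/2.
Taking the ratio, P = (2 + 3·π)/(12·π).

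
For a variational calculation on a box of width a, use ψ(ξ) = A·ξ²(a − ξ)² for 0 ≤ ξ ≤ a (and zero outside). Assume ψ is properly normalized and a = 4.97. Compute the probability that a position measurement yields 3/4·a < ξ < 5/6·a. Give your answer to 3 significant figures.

P ≈ 0.0400

The probability is P = ∫ |ψ|² dξ over [3/4·a, 5/6·a].
With A² fixed by ∫|ψ|² = 1, i.e. A² = (a^9/630)^(−1), substitute and integrate.
In terms of u = ξ/a (A² and the length scale cancel between numerator and denominator), P = [∫_{3/4}^{5/6} u^4·(1 - u)^4 du] / [∫_{0}^{1} u^4·(1 - u)^4 du].
An antiderivative of u^4·(1 - u)^4 is u^5·(70·u^4 - 315·u^3 + 540·u^2 - 420·u + 126)/630; evaluating from 3/4 to 5/6 gives ≈ 0.000063456, while the full integral is 1/630.
The result is P = 0.03998.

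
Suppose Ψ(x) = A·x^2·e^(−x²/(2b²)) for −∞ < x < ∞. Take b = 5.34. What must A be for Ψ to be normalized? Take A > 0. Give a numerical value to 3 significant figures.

Require ∫ |Ψ|² dx = 1 over the whole domain.
The integral (without the A² prefactor) comes out to 3·√(π)·b^5/4.
Setting this equal to 1 gives A² = 1/(3·√(π)·b^5/4).
With b = 5.34: A² = 0.0001732 and A = 0.01316.

A ≈ 0.0132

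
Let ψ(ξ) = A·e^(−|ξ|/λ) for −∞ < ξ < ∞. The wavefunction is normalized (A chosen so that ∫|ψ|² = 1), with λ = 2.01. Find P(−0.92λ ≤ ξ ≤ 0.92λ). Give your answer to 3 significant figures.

|ψ|² is the probability density, so P = ∫_{−0.92λ}^{0.92λ} |ψ|² dξ.
The normalization integral ∫|ψ|²dξ over the whole domain equals λ·A², and A² cancels in the ratio.
Both integrals are even about ξ = 0, so only the ξ ≥ 0 halves are needed (the factors of 2 cancel). Substituting u = ξ/λ, A² and the length scale cancel in the ratio: P = ∫_{0}^{0.92} e^(-2·u) du / ∫_{0}^{∞} e^(-2·u) du.
With ∫ e^(-2·u) du = -e^(-2·u)/2 + C, the region integral is 1/2 - e^(-46/25)/2 and the full one is 1/2.
Evaluating gives P = 0.8412.

P ≈ 0.841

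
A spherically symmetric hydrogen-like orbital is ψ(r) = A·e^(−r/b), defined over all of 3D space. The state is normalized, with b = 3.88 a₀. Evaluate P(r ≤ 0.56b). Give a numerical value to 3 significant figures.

P ≈ 0.104

Integrate the radial probability density 4πr²|ψ|² over r ≤ 0.56b.
A² is fixed by ∫₀^∞ 4πr²|ψ|² dr = 1, i.e. A² = (π·b^3)^(−1).
Let u = r/b; then A², 4π and the length scale all cancel, so P = ∫_{0}^{0.56} u^2·e^(-2·u) du ÷ ∫_{0}^{∞} u^2·e^(-2·u) du.
Using ∫ u^2·e^(-2·u) du = -(2·u^2 + 2·u + 1)·e^(-2·u)/4, the numerator is 1/4 - 1717·e^(-28/25)/2500 and the denominator is 1/4.
Taking the ratio yields P = 0.1036.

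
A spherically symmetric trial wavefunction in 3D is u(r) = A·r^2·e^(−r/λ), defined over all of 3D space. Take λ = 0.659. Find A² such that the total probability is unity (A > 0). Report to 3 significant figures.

The normalization condition is ∫|u|² 4πr² dr = 1 from 0 to ∞.
In 3D with spherical symmetry the volume element is 4πr² dr.
Using ∫₀^∞ rⁿ e^(−αr) dr = n!/αⁿ⁺¹, the integral (without the A² prefactor) comes out to 45·π·λ^7/2.
So A² = (45·π·λ^7/2)^(−1).
With λ = 0.659: A² = 0.2621 and A = 0.5120.

A^2 ≈ 0.262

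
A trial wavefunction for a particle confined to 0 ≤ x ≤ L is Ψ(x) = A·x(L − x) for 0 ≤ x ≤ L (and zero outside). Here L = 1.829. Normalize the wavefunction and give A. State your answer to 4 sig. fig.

Normalization requires ∫|Ψ|² dx = 1, integrated from 0 to L.
With Ψ = A·x(L − x), the integral evaluates to A²·[L^5/30].
With L = 1.829: A² = 1.4657 and A = 1.2107.

A ≈ 1.211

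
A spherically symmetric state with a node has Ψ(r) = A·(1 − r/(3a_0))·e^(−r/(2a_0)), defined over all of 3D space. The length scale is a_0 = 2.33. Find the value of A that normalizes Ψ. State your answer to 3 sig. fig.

We need A² ∫|f|² 4πr² dr = 1, taking the integral from 0 to ∞.
In 3D with spherical symmetry the volume element is 4πr² dr.
With ∫₀^∞ r^4 e^(−αr) dr = 4!/α^5, carrying out the integral gives A² · 8·π·a_0^3/3.
Hence A² = 1/[8·π·a_0^3/3].
Substituting a_0 = 2.33 gives A² = 0.009437, so A = 0.09714.

A ≈ 0.0971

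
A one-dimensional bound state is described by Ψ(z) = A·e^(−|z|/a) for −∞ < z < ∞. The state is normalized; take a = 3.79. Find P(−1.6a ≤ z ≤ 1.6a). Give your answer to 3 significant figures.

|Ψ|² is the probability density, so P = ∫_{−1.6a}^{1.6a} |Ψ|² dz.
With A² fixed by ∫|Ψ|² = 1, i.e. A² = (a)^(−1), substitute and integrate.
By symmetry take twice the z ≥ 0 contribution in numerator and denominator; the 2's cancel. Substituting u = z/a, A² and the length scale cancel in the ratio: P = ∫_{0}^{1.6} e^(-2·u) du / ∫_{0}^{∞} e^(-2·u) du.
Using ∫ e^(-2·u) du = -e^(-2·u)/2, the numerator is 1/2 - e^(-16/5)/2 and the denominator is 1/2.
Evaluating gives P = 0.9592.

P ≈ 0.959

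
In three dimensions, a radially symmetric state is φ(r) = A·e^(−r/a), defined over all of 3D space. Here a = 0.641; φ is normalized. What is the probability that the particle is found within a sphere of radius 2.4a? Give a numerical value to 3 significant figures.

P ≈ 0.857

P = ∫ |φ|² 4πr² dr over r ≤ 2.4a.
A² is fixed by ∫₀^∞ 4πr²|φ|² dr = 1, i.e. A² = (π·a^3)^(−1).
Substituting u = r/a, A², 4π and the length scale all cancel in the ratio: P = ∫_{0}^{2.4} u^2·e^(-2·u) du / ∫_{0}^{∞} u^2·e^(-2·u) du.
With ∫ u^2·e^(-2·u) du = -(2·u^2 + 2·u + 1)·e^(-2·u)/4 + C, the region integral is 1/4 - 433·e^(-24/5)/100 and the full one is 1/4.
The region integral divided by the full integral gives P = 0.8575.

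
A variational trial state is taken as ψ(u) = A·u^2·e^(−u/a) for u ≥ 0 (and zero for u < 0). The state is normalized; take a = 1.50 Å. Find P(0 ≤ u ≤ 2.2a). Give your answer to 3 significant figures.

P = ∫_{0}^{2.2a} |ψ(u)|² du.
The normalization integral ∫|ψ|²du over the whole domain equals 3·a^5/4·A², and A² cancels in the ratio.
Let t = u/a; then A² and the length scale cancel, so P = ∫_{0}^{2.2} t^4·e^(-2·t) dt ÷ ∫_{0}^{∞} t^4·e^(-2·t) dt.
An antiderivative of t^4·e^(-2·t) is -(t^4/2 + t^3 + 3·t^2/2 + 3·t/2 + 3/4)·e^(-2·t); evaluating from 0 to 2.2 gives ≈ 0.33661, while the full integral is 3/4.
The result is P = 0.4488.

P ≈ 0.449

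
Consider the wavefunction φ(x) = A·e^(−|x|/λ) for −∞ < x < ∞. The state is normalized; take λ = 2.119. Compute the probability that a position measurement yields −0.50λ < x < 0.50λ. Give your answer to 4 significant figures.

P ≈ 0.6321

The probability is P = ∫ |φ|² dx over [−0.50λ, 0.50λ].
With A² fixed by ∫|φ|² = 1, i.e. A² = (λ)^(−1), substitute and integrate.
Both integrals are even about x = 0, so only the x ≥ 0 halves are needed (the factors of 2 cancel). In terms of u = x/λ (A² and the length scale cancel between numerator and denominator), P = [∫_{0}^{0.50} e^(-2·u) du] / [∫_{0}^{∞} e^(-2·u) du].
Using ∫ e^(-2·u) du = -e^(-2·u)/2, the numerator is 1/2 - e^(-1)/2 and the denominator is 1/2.
The result is P = 0.63212.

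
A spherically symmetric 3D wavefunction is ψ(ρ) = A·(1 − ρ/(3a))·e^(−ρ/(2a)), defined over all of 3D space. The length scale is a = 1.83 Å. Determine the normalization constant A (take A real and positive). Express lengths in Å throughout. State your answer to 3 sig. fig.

We need A² ∫|f|² 4πρ² dρ = 1, taking the integral from 0 to ∞.
(Spherical symmetry: dV = 4πρ² dρ.)
The integral (without the A² prefactor) comes out to 8·π·a^3/3.
Hence A² = 1/[8·π·a^3/3].
Substituting a = 1.83 gives A² = 0.01948, so A = 0.1396.

A ≈ 0.140 Å^(-3/2)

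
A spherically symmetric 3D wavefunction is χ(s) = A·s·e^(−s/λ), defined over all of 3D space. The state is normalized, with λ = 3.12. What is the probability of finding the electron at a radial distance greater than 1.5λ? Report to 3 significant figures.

P ≈ 0.815

With dV = 4πs²ds, the probability is ∫|χ|² dV over s > 1.5λ.
A² is fixed by ∫₀^∞ 4πs²|χ|² ds = 1, i.e. A² = (3·π·λ^5)^(−1).
Let u = s/λ; then A², 4π and the length scale all cancel, so P = ∫_{1.5}^{∞} u^4·e^(-2·u) du ÷ ∫_{0}^{∞} u^4·e^(-2·u) du.
Using ∫ u^4·e^(-2·u) du = -(u^4/2 + u^3 + 3·u^2/2 + 3·u/2 + 3/4)·e^(-2·u), the numerator is 393·e^(-3)/32 and the denominator is 3/4.
Taking the ratio yields P = 0.8153.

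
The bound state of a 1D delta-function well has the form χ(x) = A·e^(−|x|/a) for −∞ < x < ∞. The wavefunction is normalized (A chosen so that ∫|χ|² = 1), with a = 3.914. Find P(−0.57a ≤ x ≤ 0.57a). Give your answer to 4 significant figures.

P ≈ 0.6802

The probability is P = ∫ |χ|² dx over [−0.57a, 0.57a].
Since A² = 1/(a), this is the region integral divided by the full normalization integral.
By symmetry take twice the x ≥ 0 contribution in numerator and denominator; the 2's cancel. Substituting u = x/a, A² and the length scale cancel in the ratio: P = ∫_{0}^{0.57} e^(-2·u) du / ∫_{0}^{∞} e^(-2·u) du.
An antiderivative of e^(-2·u) is -e^(-2·u)/2; evaluating from 0 to 0.57 gives 1/2 - e^(-57/50)/2, while the full integral is 1/2.
Taking the ratio, P = 0.68018.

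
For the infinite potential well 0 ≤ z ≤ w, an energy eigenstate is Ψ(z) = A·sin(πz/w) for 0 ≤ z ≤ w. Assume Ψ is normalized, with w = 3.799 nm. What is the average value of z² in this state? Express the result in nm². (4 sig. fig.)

⟨z^2⟩ ≈ 4.080 nm^2

⟨z²⟩ = ∫ z^2 |Ψ|² dz over the full domain.
With ∫₀^w sin²(nπz/w) dz = w/2, the ratio of the moment integral to the normalization integral gives ⟨z²⟩ = -w^2/(2·π^2) + w^2/3.
With w = 3.799, ⟨z^2⟩ = 4.0796.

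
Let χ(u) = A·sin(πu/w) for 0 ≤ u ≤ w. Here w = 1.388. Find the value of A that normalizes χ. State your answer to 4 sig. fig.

A ≈ 1.200

We need A² ∫|f|² du = 1, taking the integral from 0 to w.
With ∫₀^w sin²(nπu/w) du = w/2, with χ = A·sin(πu/w), the integral evaluates to A²·[w/2].
Substituting w = 1.388 gives A² = 1.4409, so A = 1.2004.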